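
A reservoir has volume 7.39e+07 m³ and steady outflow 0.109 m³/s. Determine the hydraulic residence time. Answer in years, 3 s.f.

Q = 0.109 m³/s × 3.156e+07 s/yr = 3.44e+06 m³/yr.
Hydraulic residence time τ = V/Q = 7.39e+07/3.44e+06 = 21.48 yr.

21.5 yr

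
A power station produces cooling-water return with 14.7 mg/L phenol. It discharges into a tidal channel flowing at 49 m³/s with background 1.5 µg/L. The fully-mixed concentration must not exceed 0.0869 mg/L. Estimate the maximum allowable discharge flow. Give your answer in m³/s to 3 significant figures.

1.5 µg/L = 0.0015 mg/L.
Mass balance at complete mixing: C_std·(Q_w + Q_r) = Q_w·C_e + Q_r·C_b.
Rearranging, Q_w = Q_r·(C_std − C_b)/(C_e − C_std) = 49·(0.0869 − 0.0015) / (14.7 − 0.0869) = 0.2864 m³/s.

0.286 m³/s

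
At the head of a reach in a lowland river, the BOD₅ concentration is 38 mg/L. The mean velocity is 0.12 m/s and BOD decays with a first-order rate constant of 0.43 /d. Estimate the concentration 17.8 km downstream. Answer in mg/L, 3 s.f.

18.2 mg/L

Travel time t = 17.8 km / 0.12 m/s = 1.78e+04/0.12 = 1.483e+05 s = 1.717 d.
First-order decay: C = 38·exp(−0.43·1.717) = 38·0.478 = 18.16 mg/L.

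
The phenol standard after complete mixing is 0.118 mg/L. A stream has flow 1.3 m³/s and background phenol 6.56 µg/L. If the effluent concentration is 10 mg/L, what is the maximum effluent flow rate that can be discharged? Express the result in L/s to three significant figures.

14.7 L/s

6.56 µg/L = 0.00656 mg/L.
Mass balance at complete mixing: C_std·(Q_w + Q_r) = Q_w·C_e + Q_r·C_b.
Rearranging, Q_w = Q_r·(C_std − C_b)/(C_e − C_std) = 1.3·(0.118 − 0.00656) / (10 − 0.118) = 0.01466 m³/s.
= 14.66 L/s.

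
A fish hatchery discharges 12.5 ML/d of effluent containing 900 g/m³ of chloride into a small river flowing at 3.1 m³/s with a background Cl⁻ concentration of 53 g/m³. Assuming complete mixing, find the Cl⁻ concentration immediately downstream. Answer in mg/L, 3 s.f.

12.5 ML/d = 0.1447 m³/s.
Conservation of mass across the mixing zone: C = (0.1447·900 + 3.1·53) / (0.1447 + 3.1) = 294.5/3.245 = 90.77 mg/L.

90.8 mg/L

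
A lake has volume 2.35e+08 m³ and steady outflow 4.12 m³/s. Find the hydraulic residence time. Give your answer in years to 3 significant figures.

1.81 yr

Q = 4.12 m³/s × 3.156e+07 s/yr = 1.3e+08 m³/yr.
Hydraulic residence time τ = V/Q = 2.35e+08/1.3e+08 = 1.807 yr.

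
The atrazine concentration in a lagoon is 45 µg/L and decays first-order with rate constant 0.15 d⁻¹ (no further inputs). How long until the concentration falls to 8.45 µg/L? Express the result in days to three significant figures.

t = ln(C₀/C)/k = ln(45/8.45)/0.15 = 1.672/0.15 = 11.15 d.

11.1 d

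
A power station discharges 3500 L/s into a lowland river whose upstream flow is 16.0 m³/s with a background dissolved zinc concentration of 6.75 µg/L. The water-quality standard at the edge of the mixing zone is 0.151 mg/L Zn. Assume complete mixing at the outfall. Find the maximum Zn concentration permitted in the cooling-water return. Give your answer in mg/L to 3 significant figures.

3500 L/s = 3.5 m³/s.
6.75 µg/L = 0.00675 mg/L.
Mass balance: 0.151·19.5 = 3.5·Cₑ + 16·0.00675.
Cₑ = (2.945 − 0.108) / 3.5 = 0.8104 mg/L.

0.810 mg/L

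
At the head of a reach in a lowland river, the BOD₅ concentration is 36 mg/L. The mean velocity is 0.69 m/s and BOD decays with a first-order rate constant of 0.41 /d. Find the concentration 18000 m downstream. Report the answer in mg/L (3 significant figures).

Travel time t = 18000 m / 0.69 m/s = 1.8e+04/0.69 = 2.609e+04 s = 0.3019 d.
First-order decay: C = 36·exp(−0.41·0.3019) = 36·0.8836 = 31.81 mg/L.

31.8 mg/L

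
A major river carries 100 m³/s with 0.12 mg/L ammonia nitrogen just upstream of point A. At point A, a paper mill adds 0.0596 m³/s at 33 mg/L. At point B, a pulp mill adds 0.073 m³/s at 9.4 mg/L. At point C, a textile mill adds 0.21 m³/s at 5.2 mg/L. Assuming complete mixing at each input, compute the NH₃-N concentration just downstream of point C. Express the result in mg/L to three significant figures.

0.157 mg/L

After input A: C = (100·0.12 + 0.0596·33) / 100.1 = 0.1396 mg/L.
After input B: C = (100.1·0.1396 + 0.073·9.4) / 100.1 = 0.1463 mg/L.
After input C: C = (100.1·0.1463 + 0.21·5.2) / 100.3 = 0.1569 mg/L.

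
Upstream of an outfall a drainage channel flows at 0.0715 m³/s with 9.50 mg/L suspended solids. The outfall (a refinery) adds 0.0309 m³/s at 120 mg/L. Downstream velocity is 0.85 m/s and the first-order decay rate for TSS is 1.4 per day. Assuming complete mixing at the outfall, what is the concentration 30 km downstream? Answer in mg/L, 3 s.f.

24.2 mg/L

After complete mixing, C₀ = (0.0309·120 + 0.0715·9.5) / 0.1024 = 42.84 mg/L.
Travel time t = 3e+04 m / 0.85 m/s = 3.529e+04 s = 0.4085 d.
C = 42.84·exp(−1.4·0.4085) = 42.84·0.5645 = 24.18 mg/L.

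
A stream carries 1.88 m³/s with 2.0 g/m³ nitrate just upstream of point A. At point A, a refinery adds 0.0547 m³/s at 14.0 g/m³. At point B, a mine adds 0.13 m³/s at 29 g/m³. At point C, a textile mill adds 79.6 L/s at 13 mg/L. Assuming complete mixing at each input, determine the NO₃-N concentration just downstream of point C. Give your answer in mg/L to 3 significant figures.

4.35 mg/L

After input A: C = (1.88·2 + 0.0547·14) / 1.935 = 2.339 mg/L.
After input B: C = (1.935·2.339 + 0.13·29) / 2.065 = 4.018 mg/L.
79.6 L/s = 0.0796 m³/s.
After input C: C = (2.065·4.018 + 0.0796·13) / 2.144 = 4.351 mg/L.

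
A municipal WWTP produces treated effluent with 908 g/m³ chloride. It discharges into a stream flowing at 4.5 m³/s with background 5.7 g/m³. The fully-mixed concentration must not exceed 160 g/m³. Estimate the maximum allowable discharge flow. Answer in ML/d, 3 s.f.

Mass balance at complete mixing: C_std·(Q_w + Q_r) = Q_w·C_e + Q_r·C_b.
Rearranging, Q_w = Q_r·(C_std − C_b)/(C_e − C_std) = 4.5·(160 − 5.7) / (908 − 160) = 0.9283 m³/s.
= 80.2 ML/d.

80.2 ML/d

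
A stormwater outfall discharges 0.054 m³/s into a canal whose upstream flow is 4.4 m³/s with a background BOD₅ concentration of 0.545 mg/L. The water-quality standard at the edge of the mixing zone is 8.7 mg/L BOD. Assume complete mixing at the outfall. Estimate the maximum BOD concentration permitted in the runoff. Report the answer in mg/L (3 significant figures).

673 mg/L

Mass balance: 8.7·4.454 = 0.054·Cₑ + 4.4·0.545.
Cₑ = (38.75 − 2.398) / 0.054 = 673.2 mg/L.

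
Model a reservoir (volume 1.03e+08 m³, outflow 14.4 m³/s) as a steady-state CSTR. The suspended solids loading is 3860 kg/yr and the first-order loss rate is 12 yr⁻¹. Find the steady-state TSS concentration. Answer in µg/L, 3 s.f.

2.28 µg/L

Outflow Q = 14.4 m³/s × 3.156e+07 s/yr = 4.544e+08 m³/yr.
Steady-state CSTR mass balance: W = Q·C + k·V·C, so C = W/(Q + kV).
Q + kV = 4.544e+08 + 12·1.03e+08 = 1.69e+09 m³/yr.
C = 3860/1.69e+09 = 2.283e-06 kg/m³ = 0.002283 mg/L = 2.283 µg/L.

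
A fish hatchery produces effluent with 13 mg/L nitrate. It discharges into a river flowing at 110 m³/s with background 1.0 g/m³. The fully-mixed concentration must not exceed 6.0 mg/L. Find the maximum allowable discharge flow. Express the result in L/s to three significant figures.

78600 L/s

Mass balance at complete mixing: C_std·(Q_w + Q_r) = Q_w·C_e + Q_r·C_b.
Rearranging, Q_w = Q_r·(C_std − C_b)/(C_e − C_std) = 110·(6 − 1) / (13 − 6) = 78.57 m³/s.
= 7.857e+04 L/s.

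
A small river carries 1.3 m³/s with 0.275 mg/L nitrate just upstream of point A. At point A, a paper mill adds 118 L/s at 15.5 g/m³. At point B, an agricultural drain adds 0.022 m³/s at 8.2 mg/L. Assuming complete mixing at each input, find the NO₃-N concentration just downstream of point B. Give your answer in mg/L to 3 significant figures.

118 L/s = 0.118 m³/s.
After input A: C = (1.3·0.275 + 0.118·15.5) / 1.418 = 1.542 mg/L.
After input B: C = (1.418·1.542 + 0.022·8.2) / 1.44 = 1.644 mg/L.

1.64 mg/L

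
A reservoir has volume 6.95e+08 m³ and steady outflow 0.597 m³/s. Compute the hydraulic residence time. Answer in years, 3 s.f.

36.9 yr

Q = 0.597 m³/s × 3.156e+07 s/yr = 1.884e+07 m³/yr.
Hydraulic residence time τ = V/Q = 6.95e+08/1.884e+07 = 36.89 yr.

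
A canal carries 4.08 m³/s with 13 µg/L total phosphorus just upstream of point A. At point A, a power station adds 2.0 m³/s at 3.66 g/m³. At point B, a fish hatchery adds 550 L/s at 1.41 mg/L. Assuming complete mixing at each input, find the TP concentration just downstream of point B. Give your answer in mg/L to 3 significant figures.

13 µg/L = 0.013 mg/L.
After input A: C = (4.08·0.013 + 2·3.66) / 6.08 = 1.213 mg/L.
550 L/s = 0.55 m³/s.
After input B: C = (6.08·1.213 + 0.55·1.41) / 6.63 = 1.229 mg/L.

1.23 mg/L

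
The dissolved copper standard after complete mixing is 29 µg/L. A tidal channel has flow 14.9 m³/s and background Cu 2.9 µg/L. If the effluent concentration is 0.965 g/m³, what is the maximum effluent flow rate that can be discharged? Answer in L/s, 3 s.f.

2.9 µg/L = 0.0029 mg/L.
29 µg/L = 0.029 mg/L.
Mass balance at complete mixing: C_std·(Q_w + Q_r) = Q_w·C_e + Q_r·C_b.
Rearranging, Q_w = Q_r·(C_std − C_b)/(C_e − C_std) = 14.9·(0.029 − 0.0029) / (0.965 − 0.029) = 0.4155 m³/s.
= 415.5 L/s.

415 L/s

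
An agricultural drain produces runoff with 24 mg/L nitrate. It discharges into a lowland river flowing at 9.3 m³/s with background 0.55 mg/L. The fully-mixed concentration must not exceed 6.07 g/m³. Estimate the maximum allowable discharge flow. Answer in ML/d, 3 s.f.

247 ML/d

Mass balance at complete mixing: C_std·(Q_w + Q_r) = Q_w·C_e + Q_r·C_b.
Rearranging, Q_w = Q_r·(C_std − C_b)/(C_e − C_std) = 9.3·(6.07 − 0.55) / (24 − 6.07) = 2.863 m³/s.
= 247.4 ML/d.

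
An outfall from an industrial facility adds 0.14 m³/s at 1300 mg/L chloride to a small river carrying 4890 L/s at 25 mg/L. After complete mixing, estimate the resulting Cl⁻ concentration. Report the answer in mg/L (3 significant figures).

4890 L/s = 4.89 m³/s.
By mass balance at complete mixing, C = (0.14·1300 + 4.89·25) / (0.14 + 4.89) = 304.2/5.03 = 60.49 mg/L.

60.5 mg/L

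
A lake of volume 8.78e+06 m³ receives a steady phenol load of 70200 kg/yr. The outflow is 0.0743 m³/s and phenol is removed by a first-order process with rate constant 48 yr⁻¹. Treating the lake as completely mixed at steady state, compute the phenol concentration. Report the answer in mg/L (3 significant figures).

0.166 mg/L

Outflow Q = 0.0743 m³/s × 3.156e+07 s/yr = 2.345e+06 m³/yr.
Steady-state CSTR mass balance: W = Q·C + k·V·C, so C = W/(Q + kV).
Q + kV = 2.345e+06 + 48·8.78e+06 = 4.238e+08 m³/yr.
C = 70200/4.238e+08 = 0.0001657 kg/m³ = 0.1657 mg/L.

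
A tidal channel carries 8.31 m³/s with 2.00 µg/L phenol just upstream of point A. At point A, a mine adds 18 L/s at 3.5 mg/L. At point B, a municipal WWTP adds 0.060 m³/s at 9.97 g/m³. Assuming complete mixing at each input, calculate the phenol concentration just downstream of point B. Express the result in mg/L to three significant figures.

2.00 µg/L = 0.002 mg/L.
18 L/s = 0.018 m³/s.
After input A: C = (8.31·0.002 + 0.018·3.5) / 8.328 = 0.009561 mg/L.
After input B: C = (8.328·0.009561 + 0.06·9.97) / 8.388 = 0.08081 mg/L.

0.0808 mg/L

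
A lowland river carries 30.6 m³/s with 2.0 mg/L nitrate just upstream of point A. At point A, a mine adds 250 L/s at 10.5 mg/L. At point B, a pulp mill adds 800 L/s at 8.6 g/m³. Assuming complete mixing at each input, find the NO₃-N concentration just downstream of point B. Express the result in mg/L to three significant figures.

2.23 mg/L

250 L/s = 0.25 m³/s.
After input A: C = (30.6·2 + 0.25·10.5) / 30.85 = 2.069 mg/L.
800 L/s = 0.8 m³/s.
After input B: C = (30.85·2.069 + 0.8·8.6) / 31.65 = 2.234 mg/L.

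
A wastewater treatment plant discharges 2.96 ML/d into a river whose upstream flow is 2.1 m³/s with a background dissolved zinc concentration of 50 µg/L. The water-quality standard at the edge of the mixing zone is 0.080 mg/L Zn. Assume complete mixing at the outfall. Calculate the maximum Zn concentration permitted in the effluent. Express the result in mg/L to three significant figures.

1.92 mg/L

2.96 ML/d = 0.03426 m³/s.
50 µg/L = 0.05 mg/L.
Mass balance: 0.08·2.134 = 0.03426·Cₑ + 2.1·0.05.
Cₑ = (0.1707 − 0.105) / 0.03426 = 1.919 mg/L.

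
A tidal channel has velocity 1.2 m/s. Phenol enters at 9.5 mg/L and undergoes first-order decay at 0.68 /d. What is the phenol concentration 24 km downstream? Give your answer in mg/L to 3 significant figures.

8.12 mg/L

Travel time t = 24 km / 1.2 m/s = 2.4e+04/1.2 = 2e+04 s = 0.2315 d.
First-order decay: C = 9.5·exp(−0.68·0.2315) = 9.5·0.8544 = 8.116 mg/L.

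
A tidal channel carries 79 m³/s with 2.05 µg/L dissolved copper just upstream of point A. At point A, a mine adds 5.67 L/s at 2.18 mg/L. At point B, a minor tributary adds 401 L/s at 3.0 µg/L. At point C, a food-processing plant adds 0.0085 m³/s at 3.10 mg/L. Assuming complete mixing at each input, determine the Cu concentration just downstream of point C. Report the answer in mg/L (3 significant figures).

0.00254 mg/L

2.05 µg/L = 0.00205 mg/L.
5.67 L/s = 0.00567 m³/s.
After input A: C = (79·0.00205 + 0.00567·2.18) / 79.01 = 0.002206 mg/L.
401 L/s = 0.401 m³/s.
3.0 µg/L = 0.003 mg/L.
After input B: C = (79.01·0.002206 + 0.401·0.003) / 79.41 = 0.00221 mg/L.
After input C: C = (79.41·0.00221 + 0.0085·3.1) / 79.42 = 0.002542 mg/L.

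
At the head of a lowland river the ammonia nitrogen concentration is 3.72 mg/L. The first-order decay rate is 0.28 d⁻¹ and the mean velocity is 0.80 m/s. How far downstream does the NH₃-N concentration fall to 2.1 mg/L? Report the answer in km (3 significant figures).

From C = C₀·e^(−kt), t = ln(C₀/C)/k = ln(3.72/2.1)/0.28 = 0.5718/0.28 = 2.042 d.
Distance = v·t = 0.80 m/s × 1.764e+05 s = 1.411e+05 m = 141.1 km.

141 km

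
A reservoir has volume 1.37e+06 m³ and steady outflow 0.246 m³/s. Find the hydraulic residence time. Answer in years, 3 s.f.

0.176 yr

Q = 0.246 m³/s × 3.156e+07 s/yr = 7.763e+06 m³/yr.
Hydraulic residence time τ = V/Q = 1.37e+06/7.763e+06 = 0.1765 yr.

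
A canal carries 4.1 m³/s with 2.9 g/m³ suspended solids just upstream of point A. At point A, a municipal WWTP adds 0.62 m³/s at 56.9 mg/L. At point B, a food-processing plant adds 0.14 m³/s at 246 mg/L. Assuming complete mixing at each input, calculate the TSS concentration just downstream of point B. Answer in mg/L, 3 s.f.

16.8 mg/L

After input A: C = (4.1·2.9 + 0.62·56.9) / 4.72 = 9.993 mg/L.
After input B: C = (4.72·9.993 + 0.14·246) / 4.86 = 16.79 mg/L.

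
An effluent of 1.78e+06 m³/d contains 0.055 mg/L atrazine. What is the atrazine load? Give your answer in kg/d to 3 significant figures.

1.78e+06 m³/d = 20.6 m³/s.
Mass flux = Q·C = 20.6 m³/s × 0.055 g/m³ = 1.133 g/s.
= 1.133 g/s × 86.4 = 97.9 kg/d.

97.9 kg/d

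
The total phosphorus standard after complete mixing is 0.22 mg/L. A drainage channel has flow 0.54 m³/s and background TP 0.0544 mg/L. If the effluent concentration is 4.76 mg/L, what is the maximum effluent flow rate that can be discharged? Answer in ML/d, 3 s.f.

1.70 ML/d

Mass balance at complete mixing: C_std·(Q_w + Q_r) = Q_w·C_e + Q_r·C_b.
Rearranging, Q_w = Q_r·(C_std − C_b)/(C_e − C_std) = 0.54·(0.22 − 0.0544) / (4.76 − 0.22) = 0.0197 m³/s.
= 1.702 ML/d.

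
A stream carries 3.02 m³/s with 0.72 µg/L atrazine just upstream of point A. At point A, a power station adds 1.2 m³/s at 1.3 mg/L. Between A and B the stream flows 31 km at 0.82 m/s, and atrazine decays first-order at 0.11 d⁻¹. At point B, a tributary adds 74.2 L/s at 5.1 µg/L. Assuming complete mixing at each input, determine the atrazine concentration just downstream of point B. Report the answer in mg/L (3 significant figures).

0.347 mg/L

0.72 µg/L = 0.00072 mg/L.
After input A: C = (3.02·0.00072 + 1.2·1.3) / 4.22 = 0.3702 mg/L.
Over the 31 km reach to input B (t = 3.78e+04 s = 0.4376 d), decay gives C = 0.3702·exp(−0.11·0.4376) = 0.3528 mg/L.
74.2 L/s = 0.0742 m³/s.
5.1 µg/L = 0.0051 mg/L.
After input B: C = (4.22·0.3528 + 0.0742·0.0051) / 4.294 = 0.3468 mg/L.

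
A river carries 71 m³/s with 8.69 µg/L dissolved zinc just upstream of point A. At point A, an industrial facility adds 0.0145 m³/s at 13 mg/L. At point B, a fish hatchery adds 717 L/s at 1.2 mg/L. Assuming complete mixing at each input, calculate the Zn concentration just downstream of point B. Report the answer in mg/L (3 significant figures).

0.0232 mg/L

8.69 µg/L = 0.00869 mg/L.
After input A: C = (71·0.00869 + 0.0145·13) / 71.01 = 0.01134 mg/L.
717 L/s = 0.717 m³/s.
After input B: C = (71.01·0.01134 + 0.717·1.2) / 71.73 = 0.02322 mg/L.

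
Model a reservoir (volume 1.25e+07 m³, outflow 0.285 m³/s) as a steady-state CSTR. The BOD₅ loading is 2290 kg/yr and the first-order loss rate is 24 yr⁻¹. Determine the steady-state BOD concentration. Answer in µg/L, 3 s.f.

Outflow Q = 0.285 m³/s × 3.156e+07 s/yr = 8.994e+06 m³/yr.
Steady-state CSTR mass balance: W = Q·C + k·V·C, so C = W/(Q + kV).
Q + kV = 8.994e+06 + 24·1.25e+07 = 3.09e+08 m³/yr.
C = 2290/3.09e+08 = 7.411e-06 kg/m³ = 0.007411 mg/L = 7.411 µg/L.

7.41 µg/L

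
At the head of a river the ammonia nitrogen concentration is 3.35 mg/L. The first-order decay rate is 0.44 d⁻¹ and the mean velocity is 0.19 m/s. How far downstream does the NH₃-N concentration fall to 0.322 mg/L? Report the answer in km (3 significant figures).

87.4 km

From C = C₀·e^(−kt), t = ln(C₀/C)/k = ln(3.35/0.322)/0.44 = 2.342/0.44 = 5.323 d.
Distance = v·t = 0.19 m/s × 4.599e+05 s = 8.738e+04 m = 87.38 km.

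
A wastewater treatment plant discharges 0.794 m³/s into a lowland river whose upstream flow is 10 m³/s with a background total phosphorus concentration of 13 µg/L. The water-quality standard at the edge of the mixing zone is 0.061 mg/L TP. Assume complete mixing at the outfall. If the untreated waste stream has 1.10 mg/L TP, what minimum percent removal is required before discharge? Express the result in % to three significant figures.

13 µg/L = 0.013 mg/L.
Mass balance: 0.061·10.79 = 0.794·Cₑ + 10·0.013.
Cₑ = (0.6584 − 0.13) / 0.794 = 0.6655 mg/L.
Required removal = 1 − 0.6655/1.10 = 39.5 %.

39.5 %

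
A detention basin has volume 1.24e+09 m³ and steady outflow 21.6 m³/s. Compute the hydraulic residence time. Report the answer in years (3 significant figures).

Q = 21.6 m³/s × 3.156e+07 s/yr = 6.816e+08 m³/yr.
Hydraulic residence time τ = V/Q = 1.24e+09/6.816e+08 = 1.819 yr.

1.82 yr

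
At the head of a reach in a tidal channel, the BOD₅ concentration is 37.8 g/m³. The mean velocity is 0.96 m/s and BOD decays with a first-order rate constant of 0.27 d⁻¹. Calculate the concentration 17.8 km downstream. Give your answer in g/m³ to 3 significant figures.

Travel time t = 17.8 km / 0.96 m/s = 1.78e+04/0.96 = 1.854e+04 s = 0.2146 d.
First-order decay: C = 37.8·exp(−0.27·0.2146) = 37.8·0.9437 = 35.67 g/m³.

35.7 g/m³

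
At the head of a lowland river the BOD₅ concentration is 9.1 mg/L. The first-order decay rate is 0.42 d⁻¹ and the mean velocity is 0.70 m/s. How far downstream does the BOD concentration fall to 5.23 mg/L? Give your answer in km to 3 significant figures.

79.8 km

From C = C₀·e^(−kt), t = ln(C₀/C)/k = ln(9.1/5.23)/0.42 = 0.5539/0.42 = 1.319 d.
Distance = v·t = 0.70 m/s × 1.139e+05 s = 7.976e+04 m = 79.76 km.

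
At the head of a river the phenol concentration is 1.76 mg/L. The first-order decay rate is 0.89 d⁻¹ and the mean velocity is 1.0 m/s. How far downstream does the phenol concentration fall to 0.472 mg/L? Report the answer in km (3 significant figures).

From C = C₀·e^(−kt), t = ln(C₀/C)/k = ln(1.76/0.472)/0.89 = 1.316/0.89 = 1.479 d.
Distance = v·t = 1.0 m/s × 1.278e+05 s = 1.278e+05 m = 127.8 km.

128 km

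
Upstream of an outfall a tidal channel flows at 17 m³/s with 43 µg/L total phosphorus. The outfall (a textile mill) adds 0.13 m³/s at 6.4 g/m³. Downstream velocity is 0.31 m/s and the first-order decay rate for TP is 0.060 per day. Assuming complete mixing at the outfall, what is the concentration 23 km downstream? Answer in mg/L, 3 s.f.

43 µg/L = 0.043 mg/L.
After complete mixing, C₀ = (0.13·6.4 + 17·0.043) / 17.13 = 0.09124 mg/L.
Travel time t = 2.3e+04 m / 0.31 m/s = 7.419e+04 s = 0.8587 d.
C = 0.09124·exp(−0.060·0.8587) = 0.09124·0.9498 = 0.08666 mg/L.

0.0867 mg/L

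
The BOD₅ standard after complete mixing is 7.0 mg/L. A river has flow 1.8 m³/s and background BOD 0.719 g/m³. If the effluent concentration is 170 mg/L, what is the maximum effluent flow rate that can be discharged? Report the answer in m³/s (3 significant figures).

0.0694 m³/s

Mass balance at complete mixing: C_std·(Q_w + Q_r) = Q_w·C_e + Q_r·C_b.
Rearranging, Q_w = Q_r·(C_std − C_b)/(C_e − C_std) = 1.8·(7 − 0.719) / (170 − 7) = 0.06936 m³/s.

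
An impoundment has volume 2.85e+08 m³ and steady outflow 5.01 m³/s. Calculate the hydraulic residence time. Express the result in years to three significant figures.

1.80 yr

Q = 5.01 m³/s × 3.156e+07 s/yr = 1.581e+08 m³/yr.
Hydraulic residence time τ = V/Q = 2.85e+08/1.581e+08 = 1.803 yr.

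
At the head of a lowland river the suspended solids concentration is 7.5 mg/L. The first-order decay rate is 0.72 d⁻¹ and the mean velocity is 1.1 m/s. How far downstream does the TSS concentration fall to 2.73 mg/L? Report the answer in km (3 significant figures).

133 km

From C = C₀·e^(−kt), t = ln(C₀/C)/k = ln(7.5/2.73)/0.72 = 1.011/0.72 = 1.404 d.
Distance = v·t = 1.1 m/s × 1.213e+05 s = 1.334e+05 m = 133.4 km.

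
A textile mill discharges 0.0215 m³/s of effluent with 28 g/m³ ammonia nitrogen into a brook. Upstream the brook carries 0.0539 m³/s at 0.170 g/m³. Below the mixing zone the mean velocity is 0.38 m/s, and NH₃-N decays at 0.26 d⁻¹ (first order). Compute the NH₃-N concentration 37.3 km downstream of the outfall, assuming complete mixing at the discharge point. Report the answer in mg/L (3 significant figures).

6.03 mg/L

After complete mixing, C₀ = (0.0215·28 + 0.0539·0.17) / 0.0754 = 8.106 mg/L.
Travel time t = 3.73e+04 m / 0.38 m/s = 9.816e+04 s = 1.136 d.
C = 8.106·exp(−0.26·1.136) = 8.106·0.7442 = 6.033 mg/L.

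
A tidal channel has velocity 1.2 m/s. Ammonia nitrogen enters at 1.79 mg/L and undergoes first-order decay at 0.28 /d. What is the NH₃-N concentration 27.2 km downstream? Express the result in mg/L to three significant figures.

Travel time t = 27.2 km / 1.2 m/s = 2.72e+04/1.2 = 2.267e+04 s = 0.2623 d.
First-order decay: C = 1.79·exp(−0.28·0.2623) = 1.79·0.9292 = 1.663 mg/L.

1.66 mg/L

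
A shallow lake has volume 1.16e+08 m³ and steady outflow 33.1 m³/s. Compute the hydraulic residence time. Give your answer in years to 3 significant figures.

Q = 33.1 m³/s × 3.156e+07 s/yr = 1.045e+09 m³/yr.
Hydraulic residence time τ = V/Q = 1.16e+08/1.045e+09 = 0.1111 yr.

0.111 yr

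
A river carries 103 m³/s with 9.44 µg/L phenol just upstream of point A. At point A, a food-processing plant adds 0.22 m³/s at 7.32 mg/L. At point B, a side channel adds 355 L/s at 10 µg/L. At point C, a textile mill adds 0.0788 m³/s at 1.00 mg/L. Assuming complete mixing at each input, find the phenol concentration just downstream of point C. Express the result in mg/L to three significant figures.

0.0257 mg/L

9.44 µg/L = 0.00944 mg/L.
After input A: C = (103·0.00944 + 0.22·7.32) / 103.2 = 0.02502 mg/L.
355 L/s = 0.355 m³/s.
10 µg/L = 0.01 mg/L.
After input B: C = (103.2·0.02502 + 0.355·0.01) / 103.6 = 0.02497 mg/L.
After input C: C = (103.6·0.02497 + 0.0788·1) / 103.7 = 0.02571 mg/L.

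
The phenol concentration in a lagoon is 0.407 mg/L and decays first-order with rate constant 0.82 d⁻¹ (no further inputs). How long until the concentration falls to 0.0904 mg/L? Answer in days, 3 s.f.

1.83 d

t = ln(C₀/C)/k = ln(0.407/0.0904)/0.82 = 1.505/0.82 = 1.835 d.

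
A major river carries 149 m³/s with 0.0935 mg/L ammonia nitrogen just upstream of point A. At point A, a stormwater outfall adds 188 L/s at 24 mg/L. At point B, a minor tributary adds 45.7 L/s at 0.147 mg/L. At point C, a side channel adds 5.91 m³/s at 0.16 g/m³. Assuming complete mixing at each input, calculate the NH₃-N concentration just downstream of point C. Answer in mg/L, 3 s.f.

0.125 mg/L

188 L/s = 0.188 m³/s.
After input A: C = (149·0.0935 + 0.188·24) / 149.2 = 0.1236 mg/L.
45.7 L/s = 0.0457 m³/s.
After input B: C = (149.2·0.1236 + 0.0457·0.147) / 149.2 = 0.1236 mg/L.
After input C: C = (149.2·0.1236 + 5.91·0.16) / 155.1 = 0.125 mg/L.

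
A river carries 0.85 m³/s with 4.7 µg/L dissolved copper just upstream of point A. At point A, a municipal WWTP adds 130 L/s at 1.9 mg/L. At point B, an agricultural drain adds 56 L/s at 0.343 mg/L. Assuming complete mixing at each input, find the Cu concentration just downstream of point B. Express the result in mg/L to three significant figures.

4.7 µg/L = 0.0047 mg/L.
130 L/s = 0.13 m³/s.
After input A: C = (0.85·0.0047 + 0.13·1.9) / 0.98 = 0.2561 mg/L.
56 L/s = 0.056 m³/s.
After input B: C = (0.98·0.2561 + 0.056·0.343) / 1.036 = 0.2608 mg/L.

0.261 mg/L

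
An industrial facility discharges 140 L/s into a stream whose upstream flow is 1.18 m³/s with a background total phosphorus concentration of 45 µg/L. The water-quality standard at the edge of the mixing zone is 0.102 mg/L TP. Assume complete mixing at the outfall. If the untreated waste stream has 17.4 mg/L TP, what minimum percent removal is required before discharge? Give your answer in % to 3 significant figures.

96.7 %

140 L/s = 0.14 m³/s.
45 µg/L = 0.045 mg/L.
Mass balance: 0.102·1.32 = 0.14·Cₑ + 1.18·0.045.
Cₑ = (0.1346 − 0.0531) / 0.14 = 0.5824 mg/L.
Required removal = 1 − 0.5824/17.4 = 96.65 %.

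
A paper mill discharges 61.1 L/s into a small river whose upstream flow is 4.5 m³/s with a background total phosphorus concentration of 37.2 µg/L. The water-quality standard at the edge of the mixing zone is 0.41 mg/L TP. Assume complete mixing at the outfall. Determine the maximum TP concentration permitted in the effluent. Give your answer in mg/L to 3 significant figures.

27.9 mg/L

61.1 L/s = 0.0611 m³/s.
37.2 µg/L = 0.0372 mg/L.
Mass balance: 0.41·4.561 = 0.0611·Cₑ + 4.5·0.0372.
Cₑ = (1.87 − 0.1674) / 0.0611 = 27.87 mg/L.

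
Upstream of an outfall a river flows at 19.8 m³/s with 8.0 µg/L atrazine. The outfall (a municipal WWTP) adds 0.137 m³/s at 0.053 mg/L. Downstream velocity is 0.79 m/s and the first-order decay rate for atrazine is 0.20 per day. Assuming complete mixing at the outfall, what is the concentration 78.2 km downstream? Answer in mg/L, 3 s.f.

8.0 µg/L = 0.008 mg/L.
After complete mixing, C₀ = (0.137·0.053 + 19.8·0.008) / 19.94 = 0.008309 mg/L.
Travel time t = 7.82e+04 m / 0.79 m/s = 9.899e+04 s = 1.146 d.
C = 0.008309·exp(−0.20·1.146) = 0.008309·0.7952 = 0.006608 mg/L.

0.00661 mg/L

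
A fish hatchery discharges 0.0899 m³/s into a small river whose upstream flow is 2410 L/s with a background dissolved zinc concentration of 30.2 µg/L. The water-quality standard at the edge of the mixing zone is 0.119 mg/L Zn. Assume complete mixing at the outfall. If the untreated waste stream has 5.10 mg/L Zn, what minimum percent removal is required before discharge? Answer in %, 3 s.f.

2410 L/s = 2.41 m³/s.
30.2 µg/L = 0.0302 mg/L.
Mass balance: 0.119·2.5 = 0.0899·Cₑ + 2.41·0.0302.
Cₑ = (0.2975 − 0.07278) / 0.0899 = 2.5 mg/L.
Required removal = 1 − 2.5/5.10 = 50.99 %.

51.0 %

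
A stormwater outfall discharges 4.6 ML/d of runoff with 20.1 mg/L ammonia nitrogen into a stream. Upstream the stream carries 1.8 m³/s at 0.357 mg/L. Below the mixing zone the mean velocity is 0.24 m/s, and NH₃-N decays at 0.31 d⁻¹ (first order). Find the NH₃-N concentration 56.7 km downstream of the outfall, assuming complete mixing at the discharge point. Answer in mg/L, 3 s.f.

0.396 mg/L

4.6 ML/d = 0.05324 m³/s.
After complete mixing, C₀ = (0.05324·20.1 + 1.8·0.357) / 1.853 = 0.9242 mg/L.
Travel time t = 5.67e+04 m / 0.24 m/s = 2.362e+05 s = 2.734 d.
C = 0.9242·exp(−0.31·2.734) = 0.9242·0.4284 = 0.3959 mg/L.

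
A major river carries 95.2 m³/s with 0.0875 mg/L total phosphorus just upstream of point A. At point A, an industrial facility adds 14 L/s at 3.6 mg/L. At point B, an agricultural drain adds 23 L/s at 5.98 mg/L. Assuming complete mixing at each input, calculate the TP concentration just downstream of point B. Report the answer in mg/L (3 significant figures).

14 L/s = 0.014 m³/s.
After input A: C = (95.2·0.0875 + 0.014·3.6) / 95.21 = 0.08802 mg/L.
23 L/s = 0.023 m³/s.
After input B: C = (95.21·0.08802 + 0.023·5.98) / 95.24 = 0.08944 mg/L.

0.0894 mg/L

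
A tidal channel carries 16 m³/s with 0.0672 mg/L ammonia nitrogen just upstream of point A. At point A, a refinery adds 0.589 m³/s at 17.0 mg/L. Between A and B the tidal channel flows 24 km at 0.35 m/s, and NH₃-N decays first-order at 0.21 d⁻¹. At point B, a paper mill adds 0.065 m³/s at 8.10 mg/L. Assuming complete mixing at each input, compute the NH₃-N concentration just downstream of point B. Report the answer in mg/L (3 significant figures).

0.595 mg/L

After input A: C = (16·0.0672 + 0.589·17) / 16.59 = 0.6684 mg/L.
Over the 24 km reach to input B (t = 6.857e+04 s = 0.7937 d), decay gives C = 0.6684·exp(−0.21·0.7937) = 0.5658 mg/L.
After input B: C = (16.59·0.5658 + 0.065·8.1) / 16.65 = 0.5952 mg/L.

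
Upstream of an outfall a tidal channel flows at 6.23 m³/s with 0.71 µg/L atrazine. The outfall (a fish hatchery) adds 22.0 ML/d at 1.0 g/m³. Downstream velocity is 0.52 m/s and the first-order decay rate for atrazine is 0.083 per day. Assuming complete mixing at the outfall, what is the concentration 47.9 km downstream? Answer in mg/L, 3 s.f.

22.0 ML/d = 0.2546 m³/s.
0.71 µg/L = 0.00071 mg/L.
After complete mixing, C₀ = (0.2546·1 + 6.23·0.00071) / 6.485 = 0.03995 mg/L.
Travel time t = 4.79e+04 m / 0.52 m/s = 9.212e+04 s = 1.066 d.
C = 0.03995·exp(−0.083·1.066) = 0.03995·0.9153 = 0.03657 mg/L.

0.0366 mg/L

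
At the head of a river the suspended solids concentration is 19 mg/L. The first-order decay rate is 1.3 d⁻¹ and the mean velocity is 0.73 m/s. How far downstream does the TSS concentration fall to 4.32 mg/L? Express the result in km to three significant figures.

71.9 km

From C = C₀·e^(−kt), t = ln(C₀/C)/k = ln(19/4.32)/1.3 = 1.481/1.3 = 1.139 d.
Distance = v·t = 0.73 m/s × 9.844e+04 s = 7.186e+04 m = 71.86 km.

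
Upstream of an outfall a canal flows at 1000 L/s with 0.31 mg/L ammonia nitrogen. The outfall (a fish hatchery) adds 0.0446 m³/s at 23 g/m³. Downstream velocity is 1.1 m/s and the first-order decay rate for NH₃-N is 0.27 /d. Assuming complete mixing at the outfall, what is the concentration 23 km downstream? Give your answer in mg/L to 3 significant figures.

1000 L/s = 1 m³/s.
After complete mixing, C₀ = (0.0446·23 + 1·0.31) / 1.045 = 1.279 mg/L.
Travel time t = 2.3e+04 m / 1.1 m/s = 2.091e+04 s = 0.242 d.
C = 1.279·exp(−0.27·0.242) = 1.279·0.9367 = 1.198 mg/L.

1.20 mg/L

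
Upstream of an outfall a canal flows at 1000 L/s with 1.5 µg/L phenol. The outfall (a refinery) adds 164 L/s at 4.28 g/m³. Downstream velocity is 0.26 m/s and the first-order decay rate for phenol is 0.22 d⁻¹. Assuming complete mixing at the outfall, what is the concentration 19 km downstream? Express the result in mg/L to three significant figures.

0.502 mg/L

164 L/s = 0.164 m³/s.
1000 L/s = 1 m³/s.
1.5 µg/L = 0.0015 mg/L.
After complete mixing, C₀ = (0.164·4.28 + 1·0.0015) / 1.164 = 0.6043 mg/L.
Travel time t = 1.9e+04 m / 0.26 m/s = 7.308e+04 s = 0.8458 d.
C = 0.6043·exp(−0.22·0.8458) = 0.6043·0.8302 = 0.5017 mg/L.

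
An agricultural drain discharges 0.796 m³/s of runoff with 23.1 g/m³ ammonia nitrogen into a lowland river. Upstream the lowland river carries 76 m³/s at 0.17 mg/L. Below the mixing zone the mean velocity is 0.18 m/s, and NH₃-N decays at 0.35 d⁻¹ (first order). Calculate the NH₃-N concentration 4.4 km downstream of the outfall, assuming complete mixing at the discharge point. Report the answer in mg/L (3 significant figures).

After complete mixing, C₀ = (0.796·23.1 + 76·0.17) / 76.8 = 0.4077 mg/L.
Travel time t = 4400 m / 0.18 m/s = 2.444e+04 s = 0.2829 d.
C = 0.4077·exp(−0.35·0.2829) = 0.4077·0.9057 = 0.3692 mg/L.

0.369 mg/L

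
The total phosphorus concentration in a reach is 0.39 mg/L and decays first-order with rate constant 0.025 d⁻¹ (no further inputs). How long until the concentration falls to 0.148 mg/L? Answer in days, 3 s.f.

t = ln(C₀/C)/k = ln(0.39/0.148)/0.025 = 0.9689/0.025 = 38.76 d.

38.8 d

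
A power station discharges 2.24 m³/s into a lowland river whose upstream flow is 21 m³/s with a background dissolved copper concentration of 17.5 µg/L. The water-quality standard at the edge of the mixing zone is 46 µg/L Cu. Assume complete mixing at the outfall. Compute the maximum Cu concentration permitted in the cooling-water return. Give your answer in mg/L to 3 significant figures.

0.313 mg/L

17.5 µg/L = 0.0175 mg/L.
46 µg/L = 0.046 mg/L.
Mass balance: 0.046·23.24 = 2.24·Cₑ + 21·0.0175.
Cₑ = (1.069 − 0.3675) / 2.24 = 0.3132 mg/L.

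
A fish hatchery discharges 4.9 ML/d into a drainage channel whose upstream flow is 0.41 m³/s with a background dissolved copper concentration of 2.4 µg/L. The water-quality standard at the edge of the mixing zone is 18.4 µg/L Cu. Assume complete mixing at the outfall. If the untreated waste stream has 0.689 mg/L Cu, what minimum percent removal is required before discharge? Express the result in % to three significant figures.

4.9 ML/d = 0.05671 m³/s.
2.4 µg/L = 0.0024 mg/L.
18.4 µg/L = 0.0184 mg/L.
Mass balance: 0.0184·0.4667 = 0.05671·Cₑ + 0.41·0.0024.
Cₑ = (0.008588 − 0.000984) / 0.05671 = 0.1341 mg/L.
Required removal = 1 − 0.1341/0.689 = 80.54 %.

80.5 %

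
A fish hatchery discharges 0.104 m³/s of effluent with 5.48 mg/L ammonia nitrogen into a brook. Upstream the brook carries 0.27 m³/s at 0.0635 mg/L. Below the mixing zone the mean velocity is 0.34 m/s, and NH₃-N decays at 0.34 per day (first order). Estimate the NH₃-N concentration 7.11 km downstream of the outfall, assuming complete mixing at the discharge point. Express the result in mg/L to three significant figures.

After complete mixing, C₀ = (0.104·5.48 + 0.27·0.0635) / 0.374 = 1.57 mg/L.
Travel time t = 7110 m / 0.34 m/s = 2.091e+04 s = 0.242 d.
C = 1.57·exp(−0.34·0.242) = 1.57·0.921 = 1.446 mg/L.

1.45 mg/L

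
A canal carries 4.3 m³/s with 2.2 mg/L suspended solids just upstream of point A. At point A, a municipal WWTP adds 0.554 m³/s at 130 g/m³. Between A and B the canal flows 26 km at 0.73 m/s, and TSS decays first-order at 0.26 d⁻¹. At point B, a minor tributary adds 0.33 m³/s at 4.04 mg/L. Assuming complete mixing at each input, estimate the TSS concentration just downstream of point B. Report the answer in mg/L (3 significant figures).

14.4 mg/L

After input A: C = (4.3·2.2 + 0.554·130) / 4.854 = 16.79 mg/L.
Over the 26 km reach to input B (t = 3.562e+04 s = 0.4122 d), decay gives C = 16.79·exp(−0.26·0.4122) = 15.08 mg/L.
After input B: C = (4.854·15.08 + 0.33·4.04) / 5.184 = 14.38 mg/L.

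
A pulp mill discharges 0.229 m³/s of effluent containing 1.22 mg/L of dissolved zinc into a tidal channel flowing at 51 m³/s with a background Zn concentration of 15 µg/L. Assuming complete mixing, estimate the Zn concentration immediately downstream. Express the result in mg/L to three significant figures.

15 µg/L = 0.015 mg/L.
By mass balance at complete mixing, C = (0.229·1.22 + 51·0.015) / (0.229 + 51) = 1.044/51.23 = 0.02039 mg/L.

0.0204 mg/L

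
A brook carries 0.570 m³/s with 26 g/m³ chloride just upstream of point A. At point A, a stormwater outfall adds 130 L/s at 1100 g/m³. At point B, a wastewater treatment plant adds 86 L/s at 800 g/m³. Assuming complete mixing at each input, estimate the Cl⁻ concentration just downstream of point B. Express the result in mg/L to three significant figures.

288 mg/L

130 L/s = 0.13 m³/s.
After input A: C = (0.57·26 + 0.13·1100) / 0.7 = 225.5 mg/L.
86 L/s = 0.086 m³/s.
After input B: C = (0.7·225.5 + 0.086·800) / 0.786 = 288.3 mg/L.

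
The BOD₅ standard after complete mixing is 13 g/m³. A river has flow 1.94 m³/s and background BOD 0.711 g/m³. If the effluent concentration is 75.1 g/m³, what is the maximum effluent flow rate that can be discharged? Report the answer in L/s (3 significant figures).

Mass balance at complete mixing: C_std·(Q_w + Q_r) = Q_w·C_e + Q_r·C_b.
Rearranging, Q_w = Q_r·(C_std − C_b)/(C_e − C_std) = 1.94·(13 − 0.711) / (75.1 − 13) = 0.3839 m³/s.
= 383.9 L/s.

384 L/s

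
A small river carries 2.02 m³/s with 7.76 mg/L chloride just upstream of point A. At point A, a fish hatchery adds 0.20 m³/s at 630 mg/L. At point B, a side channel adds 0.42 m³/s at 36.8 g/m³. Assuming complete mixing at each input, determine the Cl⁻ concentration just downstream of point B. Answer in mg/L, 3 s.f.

59.5 mg/L

After input A: C = (2.02·7.76 + 0.2·630) / 2.22 = 63.82 mg/L.
After input B: C = (2.22·63.82 + 0.42·36.8) / 2.64 = 59.52 mg/L.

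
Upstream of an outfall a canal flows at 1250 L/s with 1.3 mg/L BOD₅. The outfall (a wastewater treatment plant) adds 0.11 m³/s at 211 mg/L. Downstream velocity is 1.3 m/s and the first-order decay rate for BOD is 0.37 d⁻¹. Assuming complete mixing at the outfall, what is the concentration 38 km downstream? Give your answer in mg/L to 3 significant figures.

1250 L/s = 1.25 m³/s.
After complete mixing, C₀ = (0.11·211 + 1.25·1.3) / 1.36 = 18.26 mg/L.
Travel time t = 3.8e+04 m / 1.3 m/s = 2.923e+04 s = 0.3383 d.
C = 18.26·exp(−0.37·0.3383) = 18.26·0.8823 = 16.11 mg/L.

16.1 mg/L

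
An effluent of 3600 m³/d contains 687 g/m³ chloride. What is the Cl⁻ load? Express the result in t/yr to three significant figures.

903 t/yr

3600 m³/d = 0.04167 m³/s.
Mass flux = Q·C = 0.04167 m³/s × 687 g/m³ = 28.62 g/s.
= 28.62 g/s × 31.56 = 903.3 t/yr.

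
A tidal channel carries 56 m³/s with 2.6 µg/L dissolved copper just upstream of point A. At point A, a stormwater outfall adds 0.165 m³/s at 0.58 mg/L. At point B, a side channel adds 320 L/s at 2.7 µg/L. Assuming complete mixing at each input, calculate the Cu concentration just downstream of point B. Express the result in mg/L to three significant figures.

0.00429 mg/L

2.6 µg/L = 0.0026 mg/L.
After input A: C = (56·0.0026 + 0.165·0.58) / 56.16 = 0.004296 mg/L.
320 L/s = 0.32 m³/s.
2.7 µg/L = 0.0027 mg/L.
After input B: C = (56.16·0.004296 + 0.32·0.0027) / 56.48 = 0.004287 mg/L.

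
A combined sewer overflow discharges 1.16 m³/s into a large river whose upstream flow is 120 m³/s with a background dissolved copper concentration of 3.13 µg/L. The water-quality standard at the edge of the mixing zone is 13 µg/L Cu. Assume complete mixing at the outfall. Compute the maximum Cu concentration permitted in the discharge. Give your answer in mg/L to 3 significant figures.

1.03 mg/L

3.13 µg/L = 0.00313 mg/L.
13 µg/L = 0.013 mg/L.
Mass balance: 0.013·121.2 = 1.16·Cₑ + 120·0.00313.
Cₑ = (1.575 − 0.3756) / 1.16 = 1.034 mg/L.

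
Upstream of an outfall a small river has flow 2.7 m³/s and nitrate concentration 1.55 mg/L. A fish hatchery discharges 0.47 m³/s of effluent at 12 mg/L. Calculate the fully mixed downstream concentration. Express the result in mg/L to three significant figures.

3.10 mg/L

Flow-weighted mixing gives C = (0.47·12 + 2.7·1.55) / (0.47 + 2.7) = 9.825/3.17 = 3.099 mg/L.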